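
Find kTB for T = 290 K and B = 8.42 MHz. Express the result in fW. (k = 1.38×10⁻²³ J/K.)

P_n = kTB = 1.38×10⁻²³ × 290 × 8.42×10⁶ = 3.37×10⁻¹⁴ W = 33.7 fW

33.7 fW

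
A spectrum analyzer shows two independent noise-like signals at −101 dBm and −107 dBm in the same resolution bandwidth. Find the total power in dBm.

−100.0 dBm

Convert to linear, add, convert back:
P₁ = 7.94×10⁻¹⁴ W, P₂ = 2.00×10⁻¹⁴ W
P_tot = 9.94×10⁻¹⁴ W → 10 log₁₀(P_tot / 10⁻³) = −100.0 dBm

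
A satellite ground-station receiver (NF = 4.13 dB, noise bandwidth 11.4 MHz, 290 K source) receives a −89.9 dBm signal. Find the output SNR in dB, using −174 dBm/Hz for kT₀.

9.4 dB

Noise floor: N = −174 + 10 log₁₀(B) + NF
10 log₁₀(1.14×10⁷) = 70.57 dB
N = −174 + 70.57 + 4.13 = −99.30 dBm
SNR = P_sig − N = −89.9 − (−99.30) = 9.40 dB → 9.4 dB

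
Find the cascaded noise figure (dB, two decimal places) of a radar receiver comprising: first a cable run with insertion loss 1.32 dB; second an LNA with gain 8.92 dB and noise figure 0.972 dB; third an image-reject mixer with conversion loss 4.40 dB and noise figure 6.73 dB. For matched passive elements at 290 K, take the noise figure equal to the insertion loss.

3.69 dB

Convert to linear (a loss of L dB is a gain of −L dB): F_i = 10^(NF_i/10), G_i = 10^(G_i,dB/10)
  Stage 1: F_1 = 10^(1.32/10) = 1.355, G_1 = 10^(−1.32/10) = 0.7379
  Stage 2: F_2 = 10^(0.972/10) = 1.251, G_2 = 10^(8.92/10) = 7.798
  Stage 3: F_3 = 10^(6.73/10) = 4.710, G_3 = 10^(−4.40/10) = 0.3631
Friis cascade:
  F = 1.355 + (1.251 − 1)/0.7379 + (4.710 − 1)/5.754 = 2.340
NF = 10 log₁₀(2.340) = 3.69 dB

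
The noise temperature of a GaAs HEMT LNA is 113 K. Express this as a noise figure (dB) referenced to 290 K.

1.43 dB

F = 1 + T_e/T₀ = 1 + 113/290 = 1.38966
NF = 10 log₁₀(1.38966) = 1.43 dB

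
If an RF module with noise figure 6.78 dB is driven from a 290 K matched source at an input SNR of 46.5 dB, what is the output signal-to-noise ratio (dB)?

39.72 dB

By definition F = SNR_in/SNR_out, so in dB: SNR_out = SNR_in − NF
SNR_out = 46.5 − 6.78 = 39.72 dB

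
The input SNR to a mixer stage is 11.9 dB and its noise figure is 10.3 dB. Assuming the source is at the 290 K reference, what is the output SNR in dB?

By definition F = SNR_in/SNR_out, so in dB: SNR_out = SNR_in − NF
SNR_out = 11.9 − 10.3 = 1.6 dB

1.6 dB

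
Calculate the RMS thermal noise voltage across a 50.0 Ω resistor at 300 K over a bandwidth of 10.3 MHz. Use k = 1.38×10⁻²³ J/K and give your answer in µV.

2.92 µV

V_n = √(4kTRB)
4kTRB = 4 × 1.38×10⁻²³ × 300 × 5.00×10¹ × 1.03×10⁷ = 8.53×10⁻¹² V²
V_n = √(8.53×10⁻¹²) = 2.92×10⁻⁶ V = 2.92 µV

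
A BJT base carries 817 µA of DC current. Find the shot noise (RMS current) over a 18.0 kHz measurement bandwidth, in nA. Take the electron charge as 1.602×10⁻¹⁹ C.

2.17 nA

I_n = √(2qI·B)
2qI·B = 2 × 1.602×10⁻¹⁹ × 8.17×10⁻⁴ × 1.80×10⁴ = 4.71×10⁻¹⁸ A²
I_n = √(4.71×10⁻¹⁸) = 2.17×10⁻⁹ A = 2.17 nA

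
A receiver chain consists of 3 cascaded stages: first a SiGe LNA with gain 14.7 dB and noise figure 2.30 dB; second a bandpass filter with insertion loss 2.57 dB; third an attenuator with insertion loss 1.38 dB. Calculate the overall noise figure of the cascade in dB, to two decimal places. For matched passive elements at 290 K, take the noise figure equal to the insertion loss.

2.43 dB

Convert to linear (a loss of L dB is a gain of −L dB): F_i = 10^(NF_i/10), G_i = 10^(G_i,dB/10)
  Stage 1: F_1 = 10^(2.30/10) = 1.698, G_1 = 10^(14.7/10) = 29.51
  Stage 2: F_2 = 10^(2.57/10) = 1.807, G_2 = 10^(−2.57/10) = 0.5534
  Stage 3: F_3 = 10^(1.38/10) = 1.374, G_3 = 10^(−1.38/10) = 0.7278
Friis cascade:
  F = 1.698 + (1.807 − 1)/29.51 + (1.374 − 1)/16.33 = 1.748
NF = 10 log₁₀(1.748) = 2.43 dB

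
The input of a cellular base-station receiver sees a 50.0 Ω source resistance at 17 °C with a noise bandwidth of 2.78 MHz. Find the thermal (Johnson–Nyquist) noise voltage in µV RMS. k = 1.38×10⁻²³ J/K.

1.49 µV

T = 17 °C + 273.15 = 290.15 K
V_n = √(4kTRB)
4kTRB = 4 × 1.38×10⁻²³ × 290.15 × 5.00×10¹ × 2.78×10⁶ = 2.23×10⁻¹² V²
V_n = √(2.23×10⁻¹²) = 1.49×10⁻⁶ V = 1.49 µV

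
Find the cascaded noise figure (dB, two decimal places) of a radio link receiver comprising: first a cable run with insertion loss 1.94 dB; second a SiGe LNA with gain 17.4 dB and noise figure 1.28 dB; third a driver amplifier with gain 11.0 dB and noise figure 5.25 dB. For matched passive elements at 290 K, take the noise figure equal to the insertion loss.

Convert to linear (a loss of L dB is a gain of −L dB): F_i = 10^(NF_i/10), G_i = 10^(G_i,dB/10)
  Stage 1: F_1 = 10^(1.94/10) = 1.563, G_1 = 10^(−1.94/10) = 0.6397
  Stage 2: F_2 = 10^(1.28/10) = 1.343, G_2 = 10^(17.4/10) = 54.95
  Stage 3: F_3 = 10^(5.25/10) = 3.350, G_3 = 10^(11.0/10) = 12.59
Friis cascade:
  F = 1.563 + (1.343 − 1)/0.6397 + (3.350 − 1)/35.16 = 2.166
NF = 10 log₁₀(2.166) = 3.36 dB

3.36 dB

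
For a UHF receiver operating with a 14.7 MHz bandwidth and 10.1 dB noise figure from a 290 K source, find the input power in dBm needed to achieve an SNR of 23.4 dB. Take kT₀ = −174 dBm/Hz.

Sensitivity = −174 + 10 log₁₀(B) + NF + SNR_min
= −174 + 71.67 + 10.1 + 23.4
= −68.83 dBm → −68.8 dBm

−68.8 dBm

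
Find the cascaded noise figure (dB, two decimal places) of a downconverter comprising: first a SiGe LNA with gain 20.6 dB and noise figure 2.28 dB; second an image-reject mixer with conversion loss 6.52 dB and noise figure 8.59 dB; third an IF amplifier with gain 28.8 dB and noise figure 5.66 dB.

Convert to linear (a loss of L dB is a gain of −L dB): F_i = 10^(NF_i/10), G_i = 10^(G_i,dB/10)
  Stage 1: F_1 = 10^(2.28/10) = 1.690, G_1 = 10^(20.6/10) = 114.8
  Stage 2: F_2 = 10^(8.59/10) = 7.228, G_2 = 10^(−6.52/10) = 0.2228
  Stage 3: F_3 = 10^(5.66/10) = 3.681, G_3 = 10^(28.8/10) = 758.6
Friis cascade:
  F = 1.690 + (7.228 − 1)/114.8 + (3.681 − 1)/25.59 = 1.849
NF = 10 log₁₀(1.849) = 2.67 dB

2.67 dB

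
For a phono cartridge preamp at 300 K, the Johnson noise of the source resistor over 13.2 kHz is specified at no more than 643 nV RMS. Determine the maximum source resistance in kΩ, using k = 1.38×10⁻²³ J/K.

Johnson–Nyquist: V_n = √(4kTRB) ⇒ R = V_n² / (4kTB)
4kTB = 4 × 1.38×10⁻²³ × 300 × 1.32×10⁴ = 2.19×10⁻¹⁶
R = (6.43×10⁻⁷)² / 2.19×10⁻¹⁶ = 1.89×10³ Ω = 1.89 kΩ

1.89 kΩ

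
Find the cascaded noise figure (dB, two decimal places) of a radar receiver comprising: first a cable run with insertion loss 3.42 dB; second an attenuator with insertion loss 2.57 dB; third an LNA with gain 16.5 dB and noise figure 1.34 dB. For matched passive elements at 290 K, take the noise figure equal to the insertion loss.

7.33 dB

Convert to linear (a loss of L dB is a gain of −L dB): F_i = 10^(NF_i/10), G_i = 10^(G_i,dB/10)
  Stage 1: F_1 = 10^(3.42/10) = 2.198, G_1 = 10^(−3.42/10) = 0.4550
  Stage 2: F_2 = 10^(2.57/10) = 1.807, G_2 = 10^(−2.57/10) = 0.5534
  Stage 3: F_3 = 10^(1.34/10) = 1.361, G_3 = 10^(16.5/10) = 44.67
Friis cascade:
  F = 2.198 + (1.807 − 1)/0.4550 + (1.361 − 1)/0.2518 = 5.408
NF = 10 log₁₀(5.408) = 7.33 dB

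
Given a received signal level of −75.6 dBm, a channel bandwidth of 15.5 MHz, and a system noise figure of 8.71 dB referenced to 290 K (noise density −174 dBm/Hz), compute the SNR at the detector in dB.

17.8 dB

Noise floor: N = −174 + 10 log₁₀(B) + NF
10 log₁₀(1.55×10⁷) = 71.9 dB
N = −174 + 71.9 + 8.71 = −93.39 dBm
SNR = P_sig − N = −75.6 − (−93.39) = 17.79 dB → 17.8 dB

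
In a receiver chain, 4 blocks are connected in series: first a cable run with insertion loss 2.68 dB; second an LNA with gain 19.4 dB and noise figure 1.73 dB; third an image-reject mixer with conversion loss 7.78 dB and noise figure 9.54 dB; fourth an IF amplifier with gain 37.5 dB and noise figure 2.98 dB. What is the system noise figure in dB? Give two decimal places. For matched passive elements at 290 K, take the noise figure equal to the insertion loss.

4.85 dB

Convert to linear (a loss of L dB is a gain of −L dB): F_i = 10^(NF_i/10), G_i = 10^(G_i,dB/10)
  Stage 1: F_1 = 10^(2.68/10) = 1.854, G_1 = 10^(−2.68/10) = 0.5395
  Stage 2: F_2 = 10^(1.73/10) = 1.489, G_2 = 10^(19.4/10) = 87.10
  Stage 3: F_3 = 10^(9.54/10) = 8.995, G_3 = 10^(−7.78/10) = 0.1667
  Stage 4: F_4 = 10^(2.98/10) = 1.986, G_4 = 10^(37.5/10) = 5623
Friis cascade:
  F = 1.854 + (1.489 − 1)/0.5395 + (8.995 − 1)/46.99 + (1.986 − 1)/7.834 = 3.057
NF = 10 log₁₀(3.057) = 4.85 dB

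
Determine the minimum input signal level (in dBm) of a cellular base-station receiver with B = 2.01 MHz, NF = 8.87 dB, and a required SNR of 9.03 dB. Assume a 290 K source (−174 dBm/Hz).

Sensitivity = −174 + 10 log₁₀(B) + NF + SNR_min
= −174 + 63.03 + 8.87 + 9.03
= −93.07 dBm → −93.1 dBm

−93.1 dBm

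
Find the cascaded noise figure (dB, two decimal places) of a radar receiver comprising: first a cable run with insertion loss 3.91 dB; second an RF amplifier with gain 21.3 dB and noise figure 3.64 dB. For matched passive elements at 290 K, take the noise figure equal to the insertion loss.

7.55 dB

Convert to linear (a loss of L dB is a gain of −L dB): F_i = 10^(NF_i/10), G_i = 10^(G_i,dB/10)
  Stage 1: F_1 = 10^(3.91/10) = 2.460, G_1 = 10^(−3.91/10) = 0.4064
  Stage 2: F_2 = 10^(3.64/10) = 2.312, G_2 = 10^(21.3/10) = 134.9
Friis cascade:
  F = 2.460 + (2.312 − 1)/0.4064 = 5.689
NF = 10 log₁₀(5.689) = 7.55 dB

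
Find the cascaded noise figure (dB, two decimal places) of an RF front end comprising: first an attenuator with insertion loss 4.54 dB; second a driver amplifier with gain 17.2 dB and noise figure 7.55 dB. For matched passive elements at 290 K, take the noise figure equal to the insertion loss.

12.09 dB

Convert to linear (a loss of L dB is a gain of −L dB): F_i = 10^(NF_i/10), G_i = 10^(G_i,dB/10)
  Stage 1: F_1 = 10^(4.54/10) = 2.844, G_1 = 10^(−4.54/10) = 0.3516
  Stage 2: F_2 = 10^(7.55/10) = 5.689, G_2 = 10^(17.2/10) = 52.48
Friis cascade:
  F = 2.844 + (5.689 − 1)/0.3516 = 16.18
NF = 10 log₁₀(16.18) = 12.09 dB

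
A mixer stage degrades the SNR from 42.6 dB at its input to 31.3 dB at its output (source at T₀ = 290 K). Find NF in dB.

11.3 dB

NF (dB) = SNR_in(dB) − SNR_out(dB) when the source is at T₀
NF = 42.6 − 31.3 = 11.3 dB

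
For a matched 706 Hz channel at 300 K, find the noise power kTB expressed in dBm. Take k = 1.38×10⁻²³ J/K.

P_n = kTB = 1.38×10⁻²³ × 300 × 7.06×10² = 2.92×10⁻¹⁸ W
In dBm: 10 log₁₀(2.92×10⁻¹⁸ / 10⁻³) = −145.3 dBm

−145.3 dBm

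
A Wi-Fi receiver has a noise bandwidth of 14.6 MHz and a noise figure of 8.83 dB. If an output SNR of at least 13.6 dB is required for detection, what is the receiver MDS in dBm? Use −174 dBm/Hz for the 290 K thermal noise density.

−79.9 dBm

Sensitivity = −174 + 10 log₁₀(B) + NF + SNR_min
= −174 + 71.64 + 8.83 + 13.6
= −79.93 dBm → −79.9 dBm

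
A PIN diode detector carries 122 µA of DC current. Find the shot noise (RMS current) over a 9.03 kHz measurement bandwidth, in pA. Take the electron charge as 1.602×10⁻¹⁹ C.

594 pA

I_n = √(2qI·B)
2qI·B = 2 × 1.602×10⁻¹⁹ × 1.22×10⁻⁴ × 9.03×10³ = 3.53×10⁻¹⁹ A²
I_n = √(3.53×10⁻¹⁹) = 5.94×10⁻¹⁰ A = 594 pA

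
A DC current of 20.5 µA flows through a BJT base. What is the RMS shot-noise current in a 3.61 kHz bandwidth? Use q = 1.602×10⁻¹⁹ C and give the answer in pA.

I_n = √(2qI·B)
2qI·B = 2 × 1.602×10⁻¹⁹ × 2.05×10⁻⁵ × 3.61×10³ = 2.37×10⁻²⁰ A²
I_n = √(2.37×10⁻²⁰) = 1.54×10⁻¹⁰ A = 154 pA

154 pA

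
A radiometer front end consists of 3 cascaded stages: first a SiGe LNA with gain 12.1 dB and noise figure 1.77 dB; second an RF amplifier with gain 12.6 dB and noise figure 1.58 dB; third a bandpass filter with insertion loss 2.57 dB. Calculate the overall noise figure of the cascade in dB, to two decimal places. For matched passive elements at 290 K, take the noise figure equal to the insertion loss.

Convert to linear (a loss of L dB is a gain of −L dB): F_i = 10^(NF_i/10), G_i = 10^(G_i,dB/10)
  Stage 1: F_1 = 10^(1.77/10) = 1.503, G_1 = 10^(12.1/10) = 16.22
  Stage 2: F_2 = 10^(1.58/10) = 1.439, G_2 = 10^(12.6/10) = 18.20
  Stage 3: F_3 = 10^(2.57/10) = 1.807, G_3 = 10^(−2.57/10) = 0.5534
Friis cascade:
  F = 1.503 + (1.439 − 1)/16.22 + (1.807 − 1)/295.1 = 1.533
NF = 10 log₁₀(1.533) = 1.86 dB

1.86 dB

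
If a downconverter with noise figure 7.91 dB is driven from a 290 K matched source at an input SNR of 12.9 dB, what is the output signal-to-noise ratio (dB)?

By definition F = SNR_in/SNR_out, so in dB: SNR_out = SNR_in − NF
SNR_out = 12.9 − 7.91 = 4.99 dB

4.99 dB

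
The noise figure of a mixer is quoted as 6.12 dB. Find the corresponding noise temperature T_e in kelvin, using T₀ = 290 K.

F = 10^(6.12/10) = 4.09261
T_e = (F − 1)·T₀ = (4.09261 − 1) × 290 = 897 K

897 K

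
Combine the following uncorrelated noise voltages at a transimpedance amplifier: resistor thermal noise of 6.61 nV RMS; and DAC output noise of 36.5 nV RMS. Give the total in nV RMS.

37.1 nV

Uncorrelated sources add in power (mean-square): V_tot = √(ΣV_i²)
V_tot = √[(6.61×10⁻⁹)² + (3.65×10⁻⁸)²] = 3.71×10⁻⁸ V = 37.1 nV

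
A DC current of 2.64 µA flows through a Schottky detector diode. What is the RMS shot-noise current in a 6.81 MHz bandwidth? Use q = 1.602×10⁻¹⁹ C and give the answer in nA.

2.40 nA

I_n = √(2qI·B)
2qI·B = 2 × 1.602×10⁻¹⁹ × 2.64×10⁻⁶ × 6.81×10⁶ = 5.76×10⁻¹⁸ A²
I_n = √(5.76×10⁻¹⁸) = 2.40×10⁻⁹ A = 2.40 nA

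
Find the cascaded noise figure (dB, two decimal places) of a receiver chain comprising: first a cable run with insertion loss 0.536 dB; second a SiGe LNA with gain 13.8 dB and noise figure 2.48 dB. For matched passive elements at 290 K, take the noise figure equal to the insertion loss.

Convert to linear (a loss of L dB is a gain of −L dB): F_i = 10^(NF_i/10), G_i = 10^(G_i,dB/10)
  Stage 1: F_1 = 10^(0.536/10) = 1.131, G_1 = 10^(−0.536/10) = 0.8839
  Stage 2: F_2 = 10^(2.48/10) = 1.770, G_2 = 10^(13.8/10) = 23.99
Friis cascade:
  F = 1.131 + (1.770 − 1)/0.8839 = 2.003
NF = 10 log₁₀(2.003) = 3.02 dB

3.02 dB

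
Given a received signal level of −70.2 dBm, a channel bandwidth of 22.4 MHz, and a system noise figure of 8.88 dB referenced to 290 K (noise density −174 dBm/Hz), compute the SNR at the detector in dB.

Noise floor: N = −174 + 10 log₁₀(B) + NF
10 log₁₀(2.24×10⁷) = 73.5 dB
N = −174 + 73.5 + 8.88 = −91.62 dBm
SNR = P_sig − N = −70.2 − (−91.62) = 21.42 dB → 21.4 dB

21.4 dB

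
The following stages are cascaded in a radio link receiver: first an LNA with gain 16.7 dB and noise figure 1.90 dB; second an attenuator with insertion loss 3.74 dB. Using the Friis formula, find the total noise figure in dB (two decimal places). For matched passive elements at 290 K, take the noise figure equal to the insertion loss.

Convert to linear (a loss of L dB is a gain of −L dB): F_i = 10^(NF_i/10), G_i = 10^(G_i,dB/10)
  Stage 1: F_1 = 10^(1.90/10) = 1.549, G_1 = 10^(16.7/10) = 46.77
  Stage 2: F_2 = 10^(3.74/10) = 2.366, G_2 = 10^(−3.74/10) = 0.4227
Friis cascade:
  F = 1.549 + (2.366 − 1)/46.77 = 1.578
NF = 10 log₁₀(1.578) = 1.98 dB

1.98 dB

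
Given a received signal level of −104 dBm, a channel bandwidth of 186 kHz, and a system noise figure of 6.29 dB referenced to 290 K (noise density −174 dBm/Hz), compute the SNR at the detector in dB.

11.0 dB

Noise floor: N = −174 + 10 log₁₀(B) + NF
10 log₁₀(1.86×10⁵) = 52.7 dB
N = −174 + 52.7 + 6.29 = −115.01 dBm
SNR = P_sig − N = −104 − (−115.01) = 11.01 dB → 11.0 dB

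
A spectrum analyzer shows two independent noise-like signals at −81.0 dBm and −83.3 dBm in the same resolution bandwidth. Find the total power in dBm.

−79.0 dBm

Convert to linear, add, convert back:
P₁ = 7.94×10⁻¹² W, P₂ = 4.68×10⁻¹² W
P_tot = 1.26×10⁻¹¹ W → 10 log₁₀(P_tot / 10⁻³) = −79.0 dBm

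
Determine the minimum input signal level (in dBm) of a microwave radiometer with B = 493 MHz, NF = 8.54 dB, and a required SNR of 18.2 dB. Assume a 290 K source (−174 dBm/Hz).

−60.3 dBm

Sensitivity = −174 + 10 log₁₀(B) + NF + SNR_min
= −174 + 86.93 + 8.54 + 18.2
= −60.33 dBm → −60.3 dBm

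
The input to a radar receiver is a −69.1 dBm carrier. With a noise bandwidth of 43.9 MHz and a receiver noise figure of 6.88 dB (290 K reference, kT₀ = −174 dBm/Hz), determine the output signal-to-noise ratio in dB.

21.6 dB

Noise floor: N = −174 + 10 log₁₀(B) + NF
10 log₁₀(4.39×10⁷) = 76.42 dB
N = −174 + 76.42 + 6.88 = −90.70 dBm
SNR = P_sig − N = −69.1 − (−90.70) = 21.60 dB → 21.6 dB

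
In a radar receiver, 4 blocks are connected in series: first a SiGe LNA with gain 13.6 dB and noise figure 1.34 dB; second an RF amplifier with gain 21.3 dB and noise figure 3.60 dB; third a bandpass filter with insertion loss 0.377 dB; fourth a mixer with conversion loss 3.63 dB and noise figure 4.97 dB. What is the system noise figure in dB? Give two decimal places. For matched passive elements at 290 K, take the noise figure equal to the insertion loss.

1.52 dB

Convert to linear (a loss of L dB is a gain of −L dB): F_i = 10^(NF_i/10), G_i = 10^(G_i,dB/10)
  Stage 1: F_1 = 10^(1.34/10) = 1.361, G_1 = 10^(13.6/10) = 22.91
  Stage 2: F_2 = 10^(3.60/10) = 2.291, G_2 = 10^(21.3/10) = 134.9
  Stage 3: F_3 = 10^(0.377/10) = 1.091, G_3 = 10^(−0.377/10) = 0.9169
  Stage 4: F_4 = 10^(4.97/10) = 3.141, G_4 = 10^(−3.63/10) = 0.4335
Friis cascade:
  F = 1.361 + (2.291 − 1)/22.91 + (1.091 − 1)/3090 + (3.141 − 1)/2833 = 1.419
NF = 10 log₁₀(1.419) = 1.52 dB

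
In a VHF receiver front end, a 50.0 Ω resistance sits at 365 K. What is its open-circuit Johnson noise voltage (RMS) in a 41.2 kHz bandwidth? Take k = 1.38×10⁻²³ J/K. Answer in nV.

204 nV

V_n = √(4kTRB)
4kTRB = 4 × 1.38×10⁻²³ × 365 × 5.00×10¹ × 4.12×10⁴ = 4.15×10⁻¹⁴ V²
V_n = √(4.15×10⁻¹⁴) = 2.04×10⁻⁷ V = 204 nV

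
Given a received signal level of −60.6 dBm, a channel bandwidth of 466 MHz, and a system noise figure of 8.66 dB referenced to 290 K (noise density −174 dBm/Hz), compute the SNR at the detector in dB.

Noise floor: N = −174 + 10 log₁₀(B) + NF
10 log₁₀(4.66×10⁸) = 86.68 dB
N = −174 + 86.68 + 8.66 = −78.66 dBm
SNR = P_sig − N = −60.6 − (−78.66) = 18.06 dB → 18.1 dB

18.1 dB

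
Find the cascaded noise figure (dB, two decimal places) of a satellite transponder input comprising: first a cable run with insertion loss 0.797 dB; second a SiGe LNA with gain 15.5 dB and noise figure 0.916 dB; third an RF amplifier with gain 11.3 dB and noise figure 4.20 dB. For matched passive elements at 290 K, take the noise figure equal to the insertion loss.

1.87 dB

Convert to linear (a loss of L dB is a gain of −L dB): F_i = 10^(NF_i/10), G_i = 10^(G_i,dB/10)
  Stage 1: F_1 = 10^(0.797/10) = 1.201, G_1 = 10^(−0.797/10) = 0.8323
  Stage 2: F_2 = 10^(0.916/10) = 1.235, G_2 = 10^(15.5/10) = 35.48
  Stage 3: F_3 = 10^(4.20/10) = 2.630, G_3 = 10^(11.3/10) = 13.49
Friis cascade:
  F = 1.201 + (1.235 − 1)/0.8323 + (2.630 − 1)/29.53 = 1.539
NF = 10 log₁₀(1.539) = 1.87 dB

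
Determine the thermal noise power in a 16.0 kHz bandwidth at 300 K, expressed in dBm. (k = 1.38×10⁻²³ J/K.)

P_n = kTB = 1.38×10⁻²³ × 300 × 1.60×10⁴ = 6.62×10⁻¹⁷ W
In dBm: 10 log₁₀(6.62×10⁻¹⁷ / 10⁻³) = −131.8 dBm

−131.8 dBm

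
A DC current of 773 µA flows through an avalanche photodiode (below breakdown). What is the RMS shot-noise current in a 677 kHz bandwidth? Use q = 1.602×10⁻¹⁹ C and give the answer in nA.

12.9 nA

I_n = √(2qI·B)
2qI·B = 2 × 1.602×10⁻¹⁹ × 7.73×10⁻⁴ × 6.77×10⁵ = 1.68×10⁻¹⁶ A²
I_n = √(1.68×10⁻¹⁶) = 1.29×10⁻⁸ A = 12.9 nA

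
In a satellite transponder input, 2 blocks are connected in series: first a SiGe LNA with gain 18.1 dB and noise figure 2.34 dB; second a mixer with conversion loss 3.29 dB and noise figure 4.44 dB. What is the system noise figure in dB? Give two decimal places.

2.41 dB

Convert to linear (a loss of L dB is a gain of −L dB): F_i = 10^(NF_i/10), G_i = 10^(G_i,dB/10)
  Stage 1: F_1 = 10^(2.34/10) = 1.714, G_1 = 10^(18.1/10) = 64.57
  Stage 2: F_2 = 10^(4.44/10) = 2.780, G_2 = 10^(−3.29/10) = 0.4688
Friis cascade:
  F = 1.714 + (2.780 − 1)/64.57 = 1.742
NF = 10 log₁₀(1.742) = 2.41 dB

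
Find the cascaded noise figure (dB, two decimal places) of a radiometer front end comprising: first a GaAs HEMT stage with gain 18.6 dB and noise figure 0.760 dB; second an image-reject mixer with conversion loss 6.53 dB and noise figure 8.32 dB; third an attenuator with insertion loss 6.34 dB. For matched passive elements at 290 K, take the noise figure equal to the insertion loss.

1.69 dB

Convert to linear (a loss of L dB is a gain of −L dB): F_i = 10^(NF_i/10), G_i = 10^(G_i,dB/10)
  Stage 1: F_1 = 10^(0.760/10) = 1.191, G_1 = 10^(18.6/10) = 72.44
  Stage 2: F_2 = 10^(8.32/10) = 6.792, G_2 = 10^(−6.53/10) = 0.2223
  Stage 3: F_3 = 10^(6.34/10) = 4.305, G_3 = 10^(−6.34/10) = 0.2323
Friis cascade:
  F = 1.191 + (6.792 − 1)/72.44 + (4.305 − 1)/16.11 = 1.476
NF = 10 log₁₀(1.476) = 1.69 dB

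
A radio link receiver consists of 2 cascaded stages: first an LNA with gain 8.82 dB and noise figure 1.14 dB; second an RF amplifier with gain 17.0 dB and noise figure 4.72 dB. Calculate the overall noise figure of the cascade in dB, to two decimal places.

Convert to linear (a loss of L dB is a gain of −L dB): F_i = 10^(NF_i/10), G_i = 10^(G_i,dB/10)
  Stage 1: F_1 = 10^(1.14/10) = 1.300, G_1 = 10^(8.82/10) = 7.621
  Stage 2: F_2 = 10^(4.72/10) = 2.965, G_2 = 10^(17.0/10) = 50.12
Friis cascade:
  F = 1.300 + (2.965 − 1)/7.621 = 1.558
NF = 10 log₁₀(1.558) = 1.93 dB

1.93 dB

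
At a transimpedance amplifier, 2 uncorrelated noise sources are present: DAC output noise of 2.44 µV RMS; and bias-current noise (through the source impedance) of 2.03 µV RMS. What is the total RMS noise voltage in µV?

3.17 µV

Uncorrelated sources add in power (mean-square): V_tot = √(ΣV_i²)
V_tot = √[(2.44×10⁻⁶)² + (2.03×10⁻⁶)²] = 3.17×10⁻⁶ V = 3.17 µV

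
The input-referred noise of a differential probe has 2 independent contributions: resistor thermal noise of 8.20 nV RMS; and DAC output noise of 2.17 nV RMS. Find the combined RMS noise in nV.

Uncorrelated sources add in power (mean-square): V_tot = √(ΣV_i²)
V_tot = √[(8.20×10⁻⁹)² + (2.17×10⁻⁹)²] = 8.48×10⁻⁹ V = 8.48 nV

8.48 nV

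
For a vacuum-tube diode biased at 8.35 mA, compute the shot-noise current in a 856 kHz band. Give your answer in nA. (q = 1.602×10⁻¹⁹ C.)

I_n = √(2qI·B)
2qI·B = 2 × 1.602×10⁻¹⁹ × 8.35×10⁻³ × 8.56×10⁵ = 2.29×10⁻¹⁵ A²
I_n = √(2.29×10⁻¹⁵) = 4.79×10⁻⁸ A = 47.9 nA

47.9 nA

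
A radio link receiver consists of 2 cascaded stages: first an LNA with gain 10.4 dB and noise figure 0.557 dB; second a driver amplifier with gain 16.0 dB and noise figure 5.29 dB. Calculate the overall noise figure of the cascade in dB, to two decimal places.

1.32 dB

Convert to linear (a loss of L dB is a gain of −L dB): F_i = 10^(NF_i/10), G_i = 10^(G_i,dB/10)
  Stage 1: F_1 = 10^(0.557/10) = 1.137, G_1 = 10^(10.4/10) = 10.96
  Stage 2: F_2 = 10^(5.29/10) = 3.381, G_2 = 10^(16.0/10) = 39.81
Friis cascade:
  F = 1.137 + (3.381 − 1)/10.96 = 1.354
NF = 10 log₁₀(1.354) = 1.32 dB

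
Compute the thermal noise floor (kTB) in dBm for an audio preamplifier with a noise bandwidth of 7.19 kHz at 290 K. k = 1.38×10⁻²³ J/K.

−135.4 dBm

P_n = kTB = 1.38×10⁻²³ × 290 × 7.19×10³ = 2.88×10⁻¹⁷ W
In dBm: 10 log₁₀(2.88×10⁻¹⁷ / 10⁻³) = −135.4 dBm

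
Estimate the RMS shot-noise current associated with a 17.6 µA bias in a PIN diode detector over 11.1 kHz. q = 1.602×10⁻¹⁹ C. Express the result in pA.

I_n = √(2qI·B)
2qI·B = 2 × 1.602×10⁻¹⁹ × 1.76×10⁻⁵ × 1.11×10⁴ = 6.26×10⁻²⁰ A²
I_n = √(6.26×10⁻²⁰) = 2.50×10⁻¹⁰ A = 250 pA

250 pA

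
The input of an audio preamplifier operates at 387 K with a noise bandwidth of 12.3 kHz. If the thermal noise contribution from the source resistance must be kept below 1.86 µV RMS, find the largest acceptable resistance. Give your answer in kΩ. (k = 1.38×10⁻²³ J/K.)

Johnson–Nyquist: V_n = √(4kTRB) ⇒ R = V_n² / (4kTB)
4kTB = 4 × 1.38×10⁻²³ × 387 × 1.23×10⁴ = 2.63×10⁻¹⁶
R = (1.86×10⁻⁶)² / 2.63×10⁻¹⁶ = 1.32×10⁴ Ω = 13.2 kΩ

13.2 kΩ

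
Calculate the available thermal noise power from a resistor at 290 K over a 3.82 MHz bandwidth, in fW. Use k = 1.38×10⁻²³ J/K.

15.3 fW

P_n = kTB = 1.38×10⁻²³ × 290 × 3.82×10⁶ = 1.53×10⁻¹⁴ W = 15.3 fW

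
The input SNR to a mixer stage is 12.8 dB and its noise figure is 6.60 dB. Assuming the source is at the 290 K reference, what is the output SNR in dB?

By definition F = SNR_in/SNR_out, so in dB: SNR_out = SNR_in − NF
SNR_out = 12.8 − 6.60 = 6.20 dB

6.20 dB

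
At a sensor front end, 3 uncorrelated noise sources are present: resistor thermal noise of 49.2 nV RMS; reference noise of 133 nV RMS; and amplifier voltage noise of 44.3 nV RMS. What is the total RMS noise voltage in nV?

149 nV

Uncorrelated sources add in power (mean-square): V_tot = √(ΣV_i²)
V_tot = √[(4.92×10⁻⁸)² + (1.33×10⁻⁷)² + (4.43×10⁻⁸)²] = 1.49×10⁻⁷ V = 149 nV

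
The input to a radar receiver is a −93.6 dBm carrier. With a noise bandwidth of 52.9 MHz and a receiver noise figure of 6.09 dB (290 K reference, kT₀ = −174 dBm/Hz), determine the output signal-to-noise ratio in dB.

−2.9 dB

Noise floor: N = −174 + 10 log₁₀(B) + NF
10 log₁₀(5.29×10⁷) = 77.23 dB
N = −174 + 77.23 + 6.09 = −90.68 dBm
SNR = P_sig − N = −93.6 − (−90.68) = −2.92 dB → −2.9 dB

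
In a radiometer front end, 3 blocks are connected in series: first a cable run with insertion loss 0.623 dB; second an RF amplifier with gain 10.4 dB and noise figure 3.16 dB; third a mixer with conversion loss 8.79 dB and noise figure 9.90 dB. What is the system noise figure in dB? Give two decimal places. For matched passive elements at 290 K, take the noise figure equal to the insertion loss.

Convert to linear (a loss of L dB is a gain of −L dB): F_i = 10^(NF_i/10), G_i = 10^(G_i,dB/10)
  Stage 1: F_1 = 10^(0.623/10) = 1.154, G_1 = 10^(−0.623/10) = 0.8664
  Stage 2: F_2 = 10^(3.16/10) = 2.070, G_2 = 10^(10.4/10) = 10.96
  Stage 3: F_3 = 10^(9.90/10) = 9.772, G_3 = 10^(−8.79/10) = 0.1321
Friis cascade:
  F = 1.154 + (2.070 − 1)/0.8664 + (9.772 − 1)/9.499 = 3.313
NF = 10 log₁₀(3.313) = 5.20 dB

5.20 dB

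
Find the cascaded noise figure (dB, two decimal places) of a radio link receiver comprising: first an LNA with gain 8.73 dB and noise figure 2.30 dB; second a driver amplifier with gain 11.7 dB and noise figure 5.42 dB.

Convert to linear (a loss of L dB is a gain of −L dB): F_i = 10^(NF_i/10), G_i = 10^(G_i,dB/10)
  Stage 1: F_1 = 10^(2.30/10) = 1.698, G_1 = 10^(8.73/10) = 7.464
  Stage 2: F_2 = 10^(5.42/10) = 3.483, G_2 = 10^(11.7/10) = 14.79
Friis cascade:
  F = 1.698 + (3.483 − 1)/7.464 = 2.031
NF = 10 log₁₀(2.031) = 3.08 dB

3.08 dB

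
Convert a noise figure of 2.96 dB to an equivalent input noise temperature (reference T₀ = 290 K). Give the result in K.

F = 10^(2.96/10) = 1.97697
T_e = (F − 1)·T₀ = (1.97697 − 1) × 290 = 283 K

283 K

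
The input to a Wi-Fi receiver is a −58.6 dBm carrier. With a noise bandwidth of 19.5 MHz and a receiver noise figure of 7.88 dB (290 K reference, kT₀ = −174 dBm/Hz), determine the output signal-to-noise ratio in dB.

Noise floor: N = −174 + 10 log₁₀(B) + NF
10 log₁₀(1.95×10⁷) = 72.9 dB
N = −174 + 72.9 + 7.88 = −93.22 dBm
SNR = P_sig − N = −58.6 − (−93.22) = 34.62 dB → 34.6 dB

34.6 dB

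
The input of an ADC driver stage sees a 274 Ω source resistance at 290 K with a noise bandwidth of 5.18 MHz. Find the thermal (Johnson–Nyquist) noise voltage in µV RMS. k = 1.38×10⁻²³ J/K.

4.77 µV

V_n = √(4kTRB)
4kTRB = 4 × 1.38×10⁻²³ × 290 × 2.74×10² × 5.18×10⁶ = 2.27×10⁻¹¹ V²
V_n = √(2.27×10⁻¹¹) = 4.77×10⁻⁶ V = 4.77 µV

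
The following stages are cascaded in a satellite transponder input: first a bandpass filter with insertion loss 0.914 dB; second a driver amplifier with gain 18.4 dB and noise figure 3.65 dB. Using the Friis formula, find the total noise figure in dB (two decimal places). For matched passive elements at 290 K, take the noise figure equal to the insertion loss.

4.56 dB

Convert to linear (a loss of L dB is a gain of −L dB): F_i = 10^(NF_i/10), G_i = 10^(G_i,dB/10)
  Stage 1: F_1 = 10^(0.914/10) = 1.234, G_1 = 10^(−0.914/10) = 0.8102
  Stage 2: F_2 = 10^(3.65/10) = 2.317, G_2 = 10^(18.4/10) = 69.18
Friis cascade:
  F = 1.234 + (2.317 − 1)/0.8102 = 2.860
NF = 10 log₁₀(2.860) = 4.56 dB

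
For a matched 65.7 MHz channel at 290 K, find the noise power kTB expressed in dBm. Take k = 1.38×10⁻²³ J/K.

P_n = kTB = 1.38×10⁻²³ × 290 × 6.57×10⁷ = 2.63×10⁻¹³ W
In dBm: 10 log₁₀(2.63×10⁻¹³ / 10⁻³) = −95.8 dBm

−95.8 dBm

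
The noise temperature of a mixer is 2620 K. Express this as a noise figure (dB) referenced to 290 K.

F = 1 + T_e/T₀ = 1 + 2620/290 = 10.0345
NF = 10 log₁₀(10.0345) = 10.01 dB

10.01 dB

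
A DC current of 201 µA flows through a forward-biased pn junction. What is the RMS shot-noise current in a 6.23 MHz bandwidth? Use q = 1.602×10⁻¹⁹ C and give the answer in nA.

I_n = √(2qI·B)
2qI·B = 2 × 1.602×10⁻¹⁹ × 2.01×10⁻⁴ × 6.23×10⁶ = 4.01×10⁻¹⁶ A²
I_n = √(4.01×10⁻¹⁶) = 2.00×10⁻⁸ A = 20.0 nA

20.0 nA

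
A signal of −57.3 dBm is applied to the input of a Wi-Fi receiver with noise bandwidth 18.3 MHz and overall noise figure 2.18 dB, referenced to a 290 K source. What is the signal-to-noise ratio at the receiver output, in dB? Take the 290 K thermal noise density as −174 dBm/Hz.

41.9 dB

Noise floor: N = −174 + 10 log₁₀(B) + NF
10 log₁₀(1.83×10⁷) = 72.62 dB
N = −174 + 72.62 + 2.18 = −99.20 dBm
SNR = P_sig − N = −57.3 − (−99.20) = 41.90 dB → 41.9 dB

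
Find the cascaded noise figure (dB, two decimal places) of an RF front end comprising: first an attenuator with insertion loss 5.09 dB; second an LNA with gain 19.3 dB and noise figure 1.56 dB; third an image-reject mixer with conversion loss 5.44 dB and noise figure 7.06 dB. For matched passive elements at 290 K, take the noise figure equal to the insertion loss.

6.79 dB

Convert to linear (a loss of L dB is a gain of −L dB): F_i = 10^(NF_i/10), G_i = 10^(G_i,dB/10)
  Stage 1: F_1 = 10^(5.09/10) = 3.228, G_1 = 10^(−5.09/10) = 0.3097
  Stage 2: F_2 = 10^(1.56/10) = 1.432, G_2 = 10^(19.3/10) = 85.11
  Stage 3: F_3 = 10^(7.06/10) = 5.082, G_3 = 10^(−5.44/10) = 0.2858
Friis cascade:
  F = 3.228 + (1.432 − 1)/0.3097 + (5.082 − 1)/26.36 = 4.779
NF = 10 log₁₀(4.779) = 6.79 dB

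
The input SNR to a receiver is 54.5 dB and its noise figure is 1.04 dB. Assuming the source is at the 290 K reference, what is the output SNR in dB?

By definition F = SNR_in/SNR_out, so in dB: SNR_out = SNR_in − NF
SNR_out = 54.5 − 1.04 = 53.46 dB

53.46 dB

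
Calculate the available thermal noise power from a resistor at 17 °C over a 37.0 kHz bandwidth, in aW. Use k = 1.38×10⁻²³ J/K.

148 aW

T = 17 °C + 273.15 = 290.15 K
P_n = kTB = 1.38×10⁻²³ × 290.15 × 3.70×10⁴ = 1.48×10⁻¹⁶ W = 148 aW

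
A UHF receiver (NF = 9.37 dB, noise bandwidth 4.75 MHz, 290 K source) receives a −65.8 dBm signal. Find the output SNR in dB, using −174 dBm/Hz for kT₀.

32.1 dB

Noise floor: N = −174 + 10 log₁₀(B) + NF
10 log₁₀(4.75×10⁶) = 66.77 dB
N = −174 + 66.77 + 9.37 = −97.86 dBm
SNR = P_sig − N = −65.8 − (−97.86) = 32.06 dB → 32.1 dB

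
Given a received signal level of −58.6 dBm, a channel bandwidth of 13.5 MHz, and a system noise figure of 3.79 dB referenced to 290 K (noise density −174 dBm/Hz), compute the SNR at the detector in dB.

40.3 dB

Noise floor: N = −174 + 10 log₁₀(B) + NF
10 log₁₀(1.35×10⁷) = 71.3 dB
N = −174 + 71.3 + 3.79 = −98.91 dBm
SNR = P_sig − N = −58.6 − (−98.91) = 40.31 dB → 40.3 dB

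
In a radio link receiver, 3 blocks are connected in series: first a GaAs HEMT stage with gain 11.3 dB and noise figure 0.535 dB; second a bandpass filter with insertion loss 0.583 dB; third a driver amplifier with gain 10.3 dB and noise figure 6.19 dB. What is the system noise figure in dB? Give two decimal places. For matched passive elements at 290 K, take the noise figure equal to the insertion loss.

1.49 dB

Convert to linear (a loss of L dB is a gain of −L dB): F_i = 10^(NF_i/10), G_i = 10^(G_i,dB/10)
  Stage 1: F_1 = 10^(0.535/10) = 1.131, G_1 = 10^(11.3/10) = 13.49
  Stage 2: F_2 = 10^(0.583/10) = 1.144, G_2 = 10^(−0.583/10) = 0.8744
  Stage 3: F_3 = 10^(6.19/10) = 4.159, G_3 = 10^(10.3/10) = 10.72
Friis cascade:
  F = 1.131 + (1.144 − 1)/13.49 + (4.159 − 1)/11.80 = 1.410
NF = 10 log₁₀(1.410) = 1.49 dB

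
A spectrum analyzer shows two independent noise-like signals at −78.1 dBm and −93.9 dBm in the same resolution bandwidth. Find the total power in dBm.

−78.0 dBm

Convert to linear, add, convert back:
P₁ = 1.55×10⁻¹¹ W, P₂ = 4.07×10⁻¹³ W
P_tot = 1.59×10⁻¹¹ W → 10 log₁₀(P_tot / 10⁻³) = −78.0 dBm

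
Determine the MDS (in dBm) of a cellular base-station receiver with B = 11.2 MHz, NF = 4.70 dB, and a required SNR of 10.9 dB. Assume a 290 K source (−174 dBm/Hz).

Sensitivity = −174 + 10 log₁₀(B) + NF + SNR_min
= −174 + 70.49 + 4.70 + 10.9
= −87.91 dBm → −87.9 dBm

−87.9 dBm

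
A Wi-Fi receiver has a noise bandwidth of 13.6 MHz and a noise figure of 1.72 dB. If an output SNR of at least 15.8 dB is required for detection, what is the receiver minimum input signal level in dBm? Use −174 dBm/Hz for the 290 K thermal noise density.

−85.1 dBm

Sensitivity = −174 + 10 log₁₀(B) + NF + SNR_min
= −174 + 71.34 + 1.72 + 15.8
= −85.14 dBm → −85.1 dBm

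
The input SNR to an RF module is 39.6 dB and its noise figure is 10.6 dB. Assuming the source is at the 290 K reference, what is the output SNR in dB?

By definition F = SNR_in/SNR_out, so in dB: SNR_out = SNR_in − NF
SNR_out = 39.6 − 10.6 = 29.0 dB

29.0 dB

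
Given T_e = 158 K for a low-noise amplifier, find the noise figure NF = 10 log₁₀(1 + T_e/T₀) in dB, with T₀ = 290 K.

F = 1 + T_e/T₀ = 1 + 158/290 = 1.54483
NF = 10 log₁₀(1.54483) = 1.89 dB

1.89 dB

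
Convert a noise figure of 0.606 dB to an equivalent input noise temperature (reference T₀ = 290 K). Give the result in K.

43.4 K

F = 10^(0.606/10) = 1.14974
T_e = (F − 1)·T₀ = (1.14974 − 1) × 290 = 43.4 K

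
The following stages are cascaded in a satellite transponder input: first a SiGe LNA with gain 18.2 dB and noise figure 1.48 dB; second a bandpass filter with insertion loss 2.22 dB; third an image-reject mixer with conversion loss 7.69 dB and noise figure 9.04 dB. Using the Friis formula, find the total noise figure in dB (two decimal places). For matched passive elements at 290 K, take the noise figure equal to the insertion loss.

Convert to linear (a loss of L dB is a gain of −L dB): F_i = 10^(NF_i/10), G_i = 10^(G_i,dB/10)
  Stage 1: F_1 = 10^(1.48/10) = 1.406, G_1 = 10^(18.2/10) = 66.07
  Stage 2: F_2 = 10^(2.22/10) = 1.667, G_2 = 10^(−2.22/10) = 0.5998
  Stage 3: F_3 = 10^(9.04/10) = 8.017, G_3 = 10^(−7.69/10) = 0.1702
Friis cascade:
  F = 1.406 + (1.667 − 1)/66.07 + (8.017 − 1)/39.63 = 1.593
NF = 10 log₁₀(1.593) = 2.02 dB

2.02 dB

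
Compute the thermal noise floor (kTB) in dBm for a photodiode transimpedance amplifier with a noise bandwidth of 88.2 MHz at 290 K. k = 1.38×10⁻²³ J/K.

P_n = kTB = 1.38×10⁻²³ × 290 × 8.82×10⁷ = 3.53×10⁻¹³ W
In dBm: 10 log₁₀(3.53×10⁻¹³ / 10⁻³) = −94.5 dBm

−94.5 dBm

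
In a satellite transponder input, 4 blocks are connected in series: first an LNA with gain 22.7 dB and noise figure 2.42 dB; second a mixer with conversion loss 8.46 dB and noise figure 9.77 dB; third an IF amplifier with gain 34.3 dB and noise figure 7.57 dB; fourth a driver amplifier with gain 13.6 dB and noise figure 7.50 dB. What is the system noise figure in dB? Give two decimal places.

2.94 dB

Convert to linear (a loss of L dB is a gain of −L dB): F_i = 10^(NF_i/10), G_i = 10^(G_i,dB/10)
  Stage 1: F_1 = 10^(2.42/10) = 1.746, G_1 = 10^(22.7/10) = 186.2
  Stage 2: F_2 = 10^(9.77/10) = 9.484, G_2 = 10^(−8.46/10) = 0.1426
  Stage 3: F_3 = 10^(7.57/10) = 5.715, G_3 = 10^(34.3/10) = 2692
  Stage 4: F_4 = 10^(7.50/10) = 5.623, G_4 = 10^(13.6/10) = 22.91
Friis cascade:
  F = 1.746 + (9.484 − 1)/186.2 + (5.715 − 1)/26.55 + (5.623 − 1)/7.145×10⁴ = 1.969
NF = 10 log₁₀(1.969) = 2.94 dB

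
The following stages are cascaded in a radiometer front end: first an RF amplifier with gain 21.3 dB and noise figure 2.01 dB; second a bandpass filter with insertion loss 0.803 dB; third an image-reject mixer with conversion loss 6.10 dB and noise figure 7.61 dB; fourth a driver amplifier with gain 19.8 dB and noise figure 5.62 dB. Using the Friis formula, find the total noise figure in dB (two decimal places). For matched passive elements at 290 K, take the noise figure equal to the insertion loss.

Convert to linear (a loss of L dB is a gain of −L dB): F_i = 10^(NF_i/10), G_i = 10^(G_i,dB/10)
  Stage 1: F_1 = 10^(2.01/10) = 1.589, G_1 = 10^(21.3/10) = 134.9
  Stage 2: F_2 = 10^(0.803/10) = 1.203, G_2 = 10^(−0.803/10) = 0.8312
  Stage 3: F_3 = 10^(7.61/10) = 5.768, G_3 = 10^(−6.10/10) = 0.2455
  Stage 4: F_4 = 10^(5.62/10) = 3.648, G_4 = 10^(19.8/10) = 95.50
Friis cascade:
  F = 1.589 + (1.203 − 1)/134.9 + (5.768 − 1)/112.1 + (3.648 − 1)/27.52 = 1.729
NF = 10 log₁₀(1.729) = 2.38 dB

2.38 dB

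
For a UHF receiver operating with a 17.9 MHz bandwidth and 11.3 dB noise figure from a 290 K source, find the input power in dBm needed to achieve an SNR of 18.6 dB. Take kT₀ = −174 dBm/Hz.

−71.6 dBm

Sensitivity = −174 + 10 log₁₀(B) + NF + SNR_min
= −174 + 72.53 + 11.3 + 18.6
= −71.57 dBm → −71.6 dBm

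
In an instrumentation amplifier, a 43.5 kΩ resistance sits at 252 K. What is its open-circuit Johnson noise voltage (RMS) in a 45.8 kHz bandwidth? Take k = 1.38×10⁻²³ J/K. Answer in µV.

5.26 µV

V_n = √(4kTRB)
4kTRB = 4 × 1.38×10⁻²³ × 252 × 4.35×10⁴ × 4.58×10⁴ = 2.77×10⁻¹¹ V²
V_n = √(2.77×10⁻¹¹) = 5.26×10⁻⁶ V = 5.26 µV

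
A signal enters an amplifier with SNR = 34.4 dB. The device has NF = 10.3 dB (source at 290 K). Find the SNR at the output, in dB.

By definition F = SNR_in/SNR_out, so in dB: SNR_out = SNR_in − NF
SNR_out = 34.4 − 10.3 = 24.1 dB

24.1 dB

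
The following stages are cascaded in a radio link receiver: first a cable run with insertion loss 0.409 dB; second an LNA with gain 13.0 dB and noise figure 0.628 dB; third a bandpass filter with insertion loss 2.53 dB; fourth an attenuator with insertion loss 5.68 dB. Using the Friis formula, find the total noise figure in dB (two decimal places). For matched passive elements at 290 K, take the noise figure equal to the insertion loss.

Convert to linear (a loss of L dB is a gain of −L dB): F_i = 10^(NF_i/10), G_i = 10^(G_i,dB/10)
  Stage 1: F_1 = 10^(0.409/10) = 1.099, G_1 = 10^(−0.409/10) = 0.9101
  Stage 2: F_2 = 10^(0.628/10) = 1.156, G_2 = 10^(13.0/10) = 19.95
  Stage 3: F_3 = 10^(2.53/10) = 1.791, G_3 = 10^(−2.53/10) = 0.5585
  Stage 4: F_4 = 10^(5.68/10) = 3.698, G_4 = 10^(−5.68/10) = 0.2704
Friis cascade:
  F = 1.099 + (1.156 − 1)/0.9101 + (1.791 − 1)/18.16 + (3.698 − 1)/10.14 = 1.579
NF = 10 log₁₀(1.579) = 1.98 dB

1.98 dB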